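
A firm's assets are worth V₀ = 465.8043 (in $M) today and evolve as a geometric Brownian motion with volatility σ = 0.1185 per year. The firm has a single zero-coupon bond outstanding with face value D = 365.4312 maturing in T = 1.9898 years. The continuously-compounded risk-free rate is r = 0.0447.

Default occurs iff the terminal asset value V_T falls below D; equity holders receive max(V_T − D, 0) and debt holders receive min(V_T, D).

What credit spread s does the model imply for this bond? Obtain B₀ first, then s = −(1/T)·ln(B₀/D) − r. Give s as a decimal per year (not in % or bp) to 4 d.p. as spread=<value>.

spread=0.0009

d₁ = [ln(V₀/D) + (r + σ²/2)T] / (σ√T)
   = [ln(465.8043/365.4312) + (0.0447 + 0.5·0.1185²)·1.9898] / (0.1185·√1.9898)
   = [0.242688 + 0.102915] / 0.167156 = 2.067538
d₂ = d₁ − σ√T = 2.067538 − 0.167156 = 1.900382
N(d₁) = 0.980658,  N(d₂) = 0.971308,  e^(−rT) = 0.914897
E₀ = V₀·N(d₁) − D·e^(−rT)·N(d₂)
   = 465.8043·0.980658 − 365.4312·0.914897·0.971308 = 132.055507
B₀ = V₀ − E₀ = 465.8043 − 132.055507 = 333.748793
spread = −(1/T)·ln(B₀/D) − r = −(1/1.9898)·ln(333.748793/365.4312) − 0.0447 = 0.00087716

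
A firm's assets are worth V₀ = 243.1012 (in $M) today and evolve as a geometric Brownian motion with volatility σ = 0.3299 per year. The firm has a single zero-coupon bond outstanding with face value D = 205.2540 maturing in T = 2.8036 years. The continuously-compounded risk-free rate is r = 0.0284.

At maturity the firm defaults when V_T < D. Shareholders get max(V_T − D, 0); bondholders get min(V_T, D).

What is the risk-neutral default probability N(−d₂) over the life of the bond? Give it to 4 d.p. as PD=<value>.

d₁ = [ln(V₀/D) + (r + σ²/2)T] / (σ√T)
   = [ln(243.1012/205.2540) + (0.0284 + 0.5·0.3299²)·2.8036] / (0.3299·√2.8036)
   = [0.169230 + 0.232186] / 0.552383 = 0.726697
d₂ = d₁ − σ√T = 0.726697 − 0.552383 = 0.174314
risk-neutral PD = N(−d₂) = N(-0.174314) = 0.430809

PD=0.4308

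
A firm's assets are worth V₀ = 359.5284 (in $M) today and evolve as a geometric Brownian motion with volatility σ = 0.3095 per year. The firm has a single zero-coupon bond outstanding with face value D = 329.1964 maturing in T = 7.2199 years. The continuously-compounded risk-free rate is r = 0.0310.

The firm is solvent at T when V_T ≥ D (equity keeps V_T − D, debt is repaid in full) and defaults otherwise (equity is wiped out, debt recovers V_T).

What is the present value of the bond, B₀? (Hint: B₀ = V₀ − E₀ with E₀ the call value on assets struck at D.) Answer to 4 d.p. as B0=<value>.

B0=204.4348

d₁ = [ln(V₀/D) + (r + σ²/2)T] / (σ√T)
   = [ln(359.5284/329.1964) + (0.0310 + 0.5·0.3095²)·7.2199] / (0.3095·√7.2199)
   = [0.088139 + 0.569615] / 0.831623 = 0.790928
d₂ = d₁ − σ√T = 0.790928 − 0.831623 = -0.040695
N(d₁) = 0.785507,  N(d₂) = 0.483770,  e^(−rT) = 0.799462
E₀ = V₀·N(d₁) − D·e^(−rT)·N(d₂)
   = 359.5284·0.785507 − 329.1964·0.799462·0.483770 = 155.093634
B₀ = V₀ − E₀ = 359.5284 − 155.093634 = 204.434766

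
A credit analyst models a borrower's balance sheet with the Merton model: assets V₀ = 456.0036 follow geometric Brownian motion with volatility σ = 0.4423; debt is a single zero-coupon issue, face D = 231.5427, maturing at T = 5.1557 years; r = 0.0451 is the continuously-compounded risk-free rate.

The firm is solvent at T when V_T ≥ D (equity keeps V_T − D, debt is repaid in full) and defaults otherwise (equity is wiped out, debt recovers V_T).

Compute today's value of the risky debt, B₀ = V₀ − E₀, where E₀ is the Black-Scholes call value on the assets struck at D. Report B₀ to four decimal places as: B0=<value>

d₁ = [ln(V₀/D) + (r + σ²/2)T] / (σ√T)
   = [ln(456.0036/231.5427) + (0.0451 + 0.5·0.4423²)·5.1557] / (0.4423·√5.1557)
   = [0.677736 + 0.736825] / 1.004294 = 1.408514
d₂ = d₁ − σ√T = 1.408514 − 1.004294 = 0.404220
N(d₁) = 0.920510,  N(d₂) = 0.656974,  e^(−rT) = 0.792532
E₀ = V₀·N(d₁) − D·e^(−rT)·N(d₂)
   = 456.0036·0.920510 − 231.5427·0.792532·0.656974 = 299.197953
B₀ = V₀ − E₀ = 456.0036 − 299.197953 = 156.805647

B0=156.8056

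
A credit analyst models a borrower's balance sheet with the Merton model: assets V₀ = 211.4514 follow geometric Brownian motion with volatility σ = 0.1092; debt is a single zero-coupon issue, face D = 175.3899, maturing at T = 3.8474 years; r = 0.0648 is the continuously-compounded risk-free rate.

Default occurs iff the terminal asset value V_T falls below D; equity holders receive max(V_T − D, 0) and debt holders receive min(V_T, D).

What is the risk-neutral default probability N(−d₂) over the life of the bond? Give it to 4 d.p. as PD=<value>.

PD=0.0268

d₁ = [ln(V₀/D) + (r + σ²/2)T] / (σ√T)
   = [ln(211.4514/175.3899) + (0.0648 + 0.5·0.1092²)·3.8474] / (0.1092·√3.8474)
   = [0.186984 + 0.272251] / 0.214194 = 2.144018
d₂ = d₁ − σ√T = 2.144018 − 0.214194 = 1.929824
risk-neutral PD = N(−d₂) = N(-1.929824) = 0.026814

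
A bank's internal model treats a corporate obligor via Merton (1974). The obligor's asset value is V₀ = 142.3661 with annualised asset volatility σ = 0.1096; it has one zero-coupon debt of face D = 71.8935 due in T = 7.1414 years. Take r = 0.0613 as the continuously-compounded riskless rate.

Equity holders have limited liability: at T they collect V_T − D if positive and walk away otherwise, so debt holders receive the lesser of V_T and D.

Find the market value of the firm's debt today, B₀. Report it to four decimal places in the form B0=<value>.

d₁ = [ln(V₀/D) + (r + σ²/2)T] / (σ√T)
   = [ln(142.3661/71.8935) + (0.0613 + 0.5·0.1096²)·7.1414] / (0.1096·√7.1414)
   = [0.683216 + 0.480660] / 0.292888 = 3.973785
d₂ = d₁ − σ√T = 3.973785 − 0.292888 = 3.680897
N(d₁) = 0.999965,  N(d₂) = 0.999884,  e^(−rT) = 0.645476
E₀ = V₀·N(d₁) − D·e^(−rT)·N(d₂)
   = 142.3661·0.999965 − 71.8935·0.645476·0.999884 = 95.960955
B₀ = V₀ − E₀ = 142.3661 − 95.960955 = 46.405145

B0=46.4051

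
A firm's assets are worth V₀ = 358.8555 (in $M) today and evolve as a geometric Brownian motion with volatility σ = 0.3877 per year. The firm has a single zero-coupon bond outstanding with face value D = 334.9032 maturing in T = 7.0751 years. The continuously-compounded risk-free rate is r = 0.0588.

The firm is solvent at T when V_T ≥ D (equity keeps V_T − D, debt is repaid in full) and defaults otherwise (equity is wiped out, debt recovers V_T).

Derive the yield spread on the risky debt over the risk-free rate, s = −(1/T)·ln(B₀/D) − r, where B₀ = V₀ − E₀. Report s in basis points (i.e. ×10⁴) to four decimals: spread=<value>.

d₁ = [ln(V₀/D) + (r + σ²/2)T] / (σ√T)
   = [ln(358.8555/334.9032) + (0.0588 + 0.5·0.3877²)·7.0751] / (0.3877·√7.0751)
   = [0.069078 + 0.947750] / 1.031246 = 0.986019
d₂ = d₁ − σ√T = 0.986019 − 1.031246 = -0.045226
N(d₁) = 0.837938,  N(d₂) = 0.481963,  e^(−rT) = 0.659670
E₀ = V₀·N(d₁) − D·e^(−rT)·N(d₂)
   = 358.8555·0.837938 − 334.9032·0.659670·0.481963 = 194.220689
B₀ = V₀ − E₀ = 358.8555 − 194.220689 = 164.634811
spread = −(1/T)·ln(B₀/D) − r = −(1/7.0751)·ln(164.634811/334.9032) − 0.0588 = 0.04156774
in basis points: 0.04156774 × 10⁴ = 415.6774 bp

spread=415.6774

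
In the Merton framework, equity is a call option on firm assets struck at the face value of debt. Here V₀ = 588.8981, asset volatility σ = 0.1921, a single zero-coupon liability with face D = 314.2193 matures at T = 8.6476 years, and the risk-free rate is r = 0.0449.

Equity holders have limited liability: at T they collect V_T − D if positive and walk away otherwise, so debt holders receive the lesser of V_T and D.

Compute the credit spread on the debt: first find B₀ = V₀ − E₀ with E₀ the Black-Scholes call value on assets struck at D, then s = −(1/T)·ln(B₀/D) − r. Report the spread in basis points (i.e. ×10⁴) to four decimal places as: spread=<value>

d₁ = [ln(V₀/D) + (r + σ²/2)T] / (σ√T)
   = [ln(588.8981/314.2193) + (0.0449 + 0.5·0.1921²)·8.6476] / (0.1921·√8.6476)
   = [0.628162 + 0.547836] / 0.564905 = 2.081763
d₂ = d₁ − σ√T = 2.081763 − 0.564905 = 1.516859
N(d₁) = 0.981318,  N(d₂) = 0.935349,  e^(−rT) = 0.678224
E₀ = V₀·N(d₁) − D·e^(−rT)·N(d₂)
   = 588.8981·0.981318 − 314.2193·0.678224·0.935349 = 378.563007
B₀ = V₀ − E₀ = 588.8981 − 378.563007 = 210.335093
spread = −(1/T)·ln(B₀/D) − r = −(1/8.6476)·ln(210.335093/314.2193) − 0.0449 = 0.00151626
in basis points: 0.00151626 × 10⁴ = 15.1626 bp

spread=15.1626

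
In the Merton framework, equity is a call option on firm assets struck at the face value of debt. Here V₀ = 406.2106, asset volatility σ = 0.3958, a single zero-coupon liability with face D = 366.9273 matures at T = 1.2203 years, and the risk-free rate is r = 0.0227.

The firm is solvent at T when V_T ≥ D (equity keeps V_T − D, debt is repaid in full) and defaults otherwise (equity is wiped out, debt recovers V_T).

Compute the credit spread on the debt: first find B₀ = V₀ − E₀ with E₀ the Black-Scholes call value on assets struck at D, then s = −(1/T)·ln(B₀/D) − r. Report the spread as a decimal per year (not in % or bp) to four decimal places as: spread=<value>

spread=0.1083

d₁ = [ln(V₀/D) + (r + σ²/2)T] / (σ√T)
   = [ln(406.2106/366.9273) + (0.0227 + 0.5·0.3958²)·1.2203] / (0.3958·√1.2203)
   = [0.101708 + 0.123285] / 0.437229 = 0.514589
d₂ = d₁ − σ√T = 0.514589 − 0.437229 = 0.077360
N(d₁) = 0.696580,  N(d₂) = 0.530832,  e^(−rT) = 0.972679
E₀ = V₀·N(d₁) − D·e^(−rT)·N(d₂)
   = 406.2106·0.696580 − 366.9273·0.972679·0.530832 = 93.503032
B₀ = V₀ − E₀ = 406.2106 − 93.503032 = 312.707568
spread = −(1/T)·ln(B₀/D) − r = −(1/1.2203)·ln(312.707568/366.9273) − 0.0227 = 0.10832948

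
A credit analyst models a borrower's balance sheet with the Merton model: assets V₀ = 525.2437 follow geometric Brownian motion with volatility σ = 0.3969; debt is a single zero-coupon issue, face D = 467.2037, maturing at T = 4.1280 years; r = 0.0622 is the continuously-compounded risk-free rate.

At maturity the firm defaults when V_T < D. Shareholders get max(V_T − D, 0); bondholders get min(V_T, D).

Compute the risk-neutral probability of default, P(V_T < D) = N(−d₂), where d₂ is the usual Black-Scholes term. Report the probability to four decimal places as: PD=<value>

PD=0.4759

d₁ = [ln(V₀/D) + (r + σ²/2)T] / (σ√T)
   = [ln(525.2437/467.2037) + (0.0622 + 0.5·0.3969²)·4.1280] / (0.3969·√4.1280)
   = [0.117097 + 0.581903] / 0.806401 = 0.866814
d₂ = d₁ − σ√T = 0.866814 − 0.806401 = 0.060413
risk-neutral PD = N(−d₂) = N(-0.060413) = 0.475913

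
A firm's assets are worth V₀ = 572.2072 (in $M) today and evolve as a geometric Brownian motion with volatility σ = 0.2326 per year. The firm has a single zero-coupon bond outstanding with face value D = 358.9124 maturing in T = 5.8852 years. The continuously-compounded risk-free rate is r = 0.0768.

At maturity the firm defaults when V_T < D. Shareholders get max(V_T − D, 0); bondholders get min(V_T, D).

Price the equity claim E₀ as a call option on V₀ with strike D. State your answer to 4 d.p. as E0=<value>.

E0=348.1203

d₁ = [ln(V₀/D) + (r + σ²/2)T] / (σ√T)
   = [ln(572.2072/358.9124) + (0.0768 + 0.5·0.2326²)·5.8852] / (0.2326·√5.8852)
   = [0.466423 + 0.611186] / 0.564274 = 1.909725
d₂ = d₁ − σ√T = 1.909725 − 0.564274 = 1.345451
N(d₁) = 0.971916,  N(d₂) = 0.910760,  e^(−rT) = 0.636365
E₀ = V₀·N(d₁) − D·e^(−rT)·N(d₂)
   = 572.2072·0.971916 − 358.9124·0.636365·0.910760 = 348.120267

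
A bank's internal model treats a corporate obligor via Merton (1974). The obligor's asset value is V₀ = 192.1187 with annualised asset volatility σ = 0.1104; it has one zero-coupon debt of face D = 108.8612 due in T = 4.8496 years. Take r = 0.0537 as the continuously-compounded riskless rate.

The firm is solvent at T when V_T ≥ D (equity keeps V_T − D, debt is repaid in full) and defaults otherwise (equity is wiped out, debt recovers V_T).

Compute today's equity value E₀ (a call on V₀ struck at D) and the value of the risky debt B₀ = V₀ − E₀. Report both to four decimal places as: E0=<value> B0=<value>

E0=108.2192 B0=83.8995

d₁ = [ln(V₀/D) + (r + σ²/2)T] / (σ√T)
   = [ln(192.1187/108.8612) + (0.0537 + 0.5·0.1104²)·4.8496] / (0.1104·√4.8496)
   = [0.568040 + 0.289977] / 0.243121 = 3.529181
d₂ = d₁ − σ√T = 3.529181 − 0.243121 = 3.286060
N(d₁) = 0.999792,  N(d₂) = 0.999492,  e^(−rT) = 0.770725
E₀ = V₀·N(d₁) − D·e^(−rT)·N(d₂)
   = 192.1187·0.999792 − 108.8612·0.770725·0.999492 = 108.219221
B₀ = V₀ − E₀ = 192.1187 − 108.219221 = 83.899479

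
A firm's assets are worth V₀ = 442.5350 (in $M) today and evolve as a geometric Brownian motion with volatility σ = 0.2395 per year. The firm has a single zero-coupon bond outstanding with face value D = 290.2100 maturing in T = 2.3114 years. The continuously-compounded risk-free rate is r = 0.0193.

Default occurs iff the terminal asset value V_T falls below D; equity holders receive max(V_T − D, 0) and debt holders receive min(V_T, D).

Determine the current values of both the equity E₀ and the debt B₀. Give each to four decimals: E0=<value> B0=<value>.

E0=170.9637 B0=271.5713

d₁ = [ln(V₀/D) + (r + σ²/2)T] / (σ√T)
   = [ln(442.5350/290.2100) + (0.0193 + 0.5·0.2395²)·2.3114] / (0.2395·√2.3114)
   = [0.421915 + 0.110901] / 0.364119 = 1.463303
d₂ = d₁ − σ√T = 1.463303 − 0.364119 = 1.099184
N(d₁) = 0.928308,  N(d₂) = 0.864156,  e^(−rT) = 0.956370
E₀ = V₀·N(d₁) − D·e^(−rT)·N(d₂)
   = 442.5350·0.928308 − 290.2100·0.956370·0.864156 = 170.963651
B₀ = V₀ − E₀ = 442.5350 − 170.963651 = 271.571349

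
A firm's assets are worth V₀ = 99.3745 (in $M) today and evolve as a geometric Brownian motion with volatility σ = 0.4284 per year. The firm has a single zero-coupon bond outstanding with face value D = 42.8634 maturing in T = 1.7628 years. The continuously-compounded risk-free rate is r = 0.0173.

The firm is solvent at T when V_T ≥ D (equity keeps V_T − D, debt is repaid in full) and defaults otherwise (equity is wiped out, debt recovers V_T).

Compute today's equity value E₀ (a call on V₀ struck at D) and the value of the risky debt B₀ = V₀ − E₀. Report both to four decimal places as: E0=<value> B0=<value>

d₁ = [ln(V₀/D) + (r + σ²/2)T] / (σ√T)
   = [ln(99.3745/42.8634) + (0.0173 + 0.5·0.4284²)·1.7628] / (0.4284·√1.7628)
   = [0.840877 + 0.192257] / 0.568789 = 1.816376
d₂ = d₁ − σ√T = 1.816376 − 0.568789 = 1.247587
N(d₁) = 0.965344,  N(d₂) = 0.893909,  e^(−rT) = 0.969964
E₀ = V₀·N(d₁) − D·e^(−rT)·N(d₂)
   = 99.3745·0.965344 − 42.8634·0.969964·0.893909 = 58.765431
B₀ = V₀ − E₀ = 99.3745 − 58.765431 = 40.609069

E0=58.7654 B0=40.6091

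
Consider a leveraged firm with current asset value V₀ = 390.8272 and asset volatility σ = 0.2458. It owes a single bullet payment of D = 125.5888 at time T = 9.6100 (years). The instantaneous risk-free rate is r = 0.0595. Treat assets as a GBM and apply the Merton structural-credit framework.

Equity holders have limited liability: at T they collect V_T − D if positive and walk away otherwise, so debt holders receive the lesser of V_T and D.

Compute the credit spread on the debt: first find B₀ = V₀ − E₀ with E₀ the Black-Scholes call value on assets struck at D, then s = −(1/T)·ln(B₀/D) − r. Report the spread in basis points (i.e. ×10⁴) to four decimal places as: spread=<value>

d₁ = [ln(V₀/D) + (r + σ²/2)T] / (σ√T)
   = [ln(390.8272/125.5888) + (0.0595 + 0.5·0.2458²)·9.6100] / (0.2458·√9.6100)
   = [1.135252 + 0.862102] / 0.761980 = 2.621269
d₂ = d₁ − σ√T = 2.621269 − 0.761980 = 1.859289
N(d₁) = 0.995620,  N(d₂) = 0.968507,  e^(−rT) = 0.564511
E₀ = V₀·N(d₁) − D·e^(−rT)·N(d₂)
   = 390.8272·0.995620 − 125.5888·0.564511·0.968507 = 320.451771
B₀ = V₀ − E₀ = 390.8272 − 320.451771 = 70.375429
spread = −(1/T)·ln(B₀/D) − r = −(1/9.6100)·ln(70.375429/125.5888) − 0.0595 = 0.00076732
in basis points: 0.00076732 × 10⁴ = 7.6732 bp

spread=7.6732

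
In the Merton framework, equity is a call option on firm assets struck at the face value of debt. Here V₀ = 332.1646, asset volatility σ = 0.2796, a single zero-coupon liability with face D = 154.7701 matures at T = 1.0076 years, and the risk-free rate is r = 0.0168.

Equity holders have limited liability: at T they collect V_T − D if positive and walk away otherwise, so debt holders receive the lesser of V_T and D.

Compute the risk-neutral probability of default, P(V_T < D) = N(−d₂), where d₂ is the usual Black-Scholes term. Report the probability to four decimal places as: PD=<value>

PD=0.0041

d₁ = [ln(V₀/D) + (r + σ²/2)T] / (σ√T)
   = [ln(332.1646/154.7701) + (0.0168 + 0.5·0.2796²)·1.0076] / (0.2796·√1.0076)
   = [0.763690 + 0.056313] / 0.280660 = 2.921689
d₂ = d₁ − σ√T = 2.921689 − 0.280660 = 2.641029
risk-neutral PD = N(−d₂) = N(-2.641029) = 0.004133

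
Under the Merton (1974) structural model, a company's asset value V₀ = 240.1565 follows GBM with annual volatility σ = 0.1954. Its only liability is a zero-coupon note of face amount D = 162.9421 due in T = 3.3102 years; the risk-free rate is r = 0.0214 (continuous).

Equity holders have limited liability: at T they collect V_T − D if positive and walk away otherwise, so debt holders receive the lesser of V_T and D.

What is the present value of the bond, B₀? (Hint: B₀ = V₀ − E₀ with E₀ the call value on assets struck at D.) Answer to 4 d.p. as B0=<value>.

B0=148.6788

d₁ = [ln(V₀/D) + (r + σ²/2)T] / (σ√T)
   = [ln(240.1565/162.9421) + (0.0214 + 0.5·0.1954²)·3.3102] / (0.1954·√3.3102)
   = [0.387896 + 0.134032] / 0.355510 = 1.468110
d₂ = d₁ − σ√T = 1.468110 − 0.355510 = 1.112601
N(d₁) = 0.928963,  N(d₂) = 0.867060,  e^(−rT) = 0.931613
E₀ = V₀·N(d₁) − D·e^(−rT)·N(d₂)
   = 240.1565·0.928963 − 162.9421·0.931613·0.867060 = 91.477720
B₀ = V₀ − E₀ = 240.1565 − 91.477720 = 148.678780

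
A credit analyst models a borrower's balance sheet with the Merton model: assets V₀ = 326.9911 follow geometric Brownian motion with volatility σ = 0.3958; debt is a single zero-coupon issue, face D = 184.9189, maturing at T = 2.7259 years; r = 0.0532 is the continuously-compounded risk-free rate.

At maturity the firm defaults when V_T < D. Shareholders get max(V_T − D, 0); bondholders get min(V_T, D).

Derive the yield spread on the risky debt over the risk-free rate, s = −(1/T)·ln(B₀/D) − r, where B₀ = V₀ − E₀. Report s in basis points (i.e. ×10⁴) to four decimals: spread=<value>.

d₁ = [ln(V₀/D) + (r + σ²/2)T] / (σ√T)
   = [ln(326.9911/184.9189) + (0.0532 + 0.5·0.3958²)·2.7259] / (0.3958·√2.7259)
   = [0.570016 + 0.358534] / 0.653478 = 1.420936
d₂ = d₁ − σ√T = 1.420936 − 0.653478 = 0.767458
N(d₁) = 0.922332,  N(d₂) = 0.778596,  e^(−rT) = 0.865007
E₀ = V₀·N(d₁) − D·e^(−rT)·N(d₂)
   = 326.9911·0.922332 − 184.9189·0.865007·0.778596 = 177.053355
B₀ = V₀ − E₀ = 326.9911 − 177.053355 = 149.937745
spread = −(1/T)·ln(B₀/D) − r = −(1/2.7259)·ln(149.937745/184.9189) − 0.0532 = 0.02372769
in basis points: 0.02372769 × 10⁴ = 237.2769 bp

spread=237.2769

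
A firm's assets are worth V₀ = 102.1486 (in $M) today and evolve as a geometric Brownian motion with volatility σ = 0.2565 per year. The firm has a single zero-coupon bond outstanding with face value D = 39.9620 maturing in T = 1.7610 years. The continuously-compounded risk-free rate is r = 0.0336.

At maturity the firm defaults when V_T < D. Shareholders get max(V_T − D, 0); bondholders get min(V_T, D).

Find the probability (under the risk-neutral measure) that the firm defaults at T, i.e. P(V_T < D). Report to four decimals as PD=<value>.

d₁ = [ln(V₀/D) + (r + σ²/2)T] / (σ√T)
   = [ln(102.1486/39.9620) + (0.0336 + 0.5·0.2565²)·1.7610] / (0.2565·√1.7610)
   = [0.938500 + 0.117100] / 0.340382 = 3.101216
d₂ = d₁ − σ√T = 3.101216 − 0.340382 = 2.760834
risk-neutral PD = N(−d₂) = N(-2.760834) = 0.002883

PD=0.0029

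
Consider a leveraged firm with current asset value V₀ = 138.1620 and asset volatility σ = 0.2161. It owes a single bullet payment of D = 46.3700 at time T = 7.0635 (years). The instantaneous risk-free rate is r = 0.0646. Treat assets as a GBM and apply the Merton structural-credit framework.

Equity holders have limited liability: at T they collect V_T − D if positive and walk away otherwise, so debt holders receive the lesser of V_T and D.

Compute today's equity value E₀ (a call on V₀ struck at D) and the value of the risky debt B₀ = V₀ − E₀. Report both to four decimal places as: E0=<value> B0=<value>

d₁ = [ln(V₀/D) + (r + σ²/2)T] / (σ√T)
   = [ln(138.1620/46.3700) + (0.0646 + 0.5·0.2161²)·7.0635] / (0.2161·√7.0635)
   = [1.091774 + 0.621232] / 0.574334 = 2.982594
d₂ = d₁ − σ√T = 2.982594 − 0.574334 = 2.408260
N(d₁) = 0.998571,  N(d₂) = 0.991986,  e^(−rT) = 0.633622
E₀ = V₀·N(d₁) − D·e^(−rT)·N(d₂)
   = 138.1620·0.998571 − 46.3700·0.633622·0.991986 = 108.818956
B₀ = V₀ − E₀ = 138.1620 − 108.818956 = 29.343044

E0=108.8190 B0=29.3430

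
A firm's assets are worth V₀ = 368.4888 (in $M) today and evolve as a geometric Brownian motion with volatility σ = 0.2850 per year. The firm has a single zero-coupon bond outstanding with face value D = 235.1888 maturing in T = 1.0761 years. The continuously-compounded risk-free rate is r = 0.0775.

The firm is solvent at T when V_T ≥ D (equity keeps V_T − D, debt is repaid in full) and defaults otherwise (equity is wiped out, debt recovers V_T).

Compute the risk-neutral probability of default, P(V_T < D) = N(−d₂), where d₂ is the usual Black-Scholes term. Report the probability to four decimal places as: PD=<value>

PD=0.0492

d₁ = [ln(V₀/D) + (r + σ²/2)T] / (σ√T)
   = [ln(368.4888/235.1888) + (0.0775 + 0.5·0.2850²)·1.0761] / (0.2850·√1.0761)
   = [0.449022 + 0.127101] / 0.295645 = 1.948694
d₂ = d₁ − σ√T = 1.948694 − 0.295645 = 1.653049
risk-neutral PD = N(−d₂) = N(-1.653049) = 0.049160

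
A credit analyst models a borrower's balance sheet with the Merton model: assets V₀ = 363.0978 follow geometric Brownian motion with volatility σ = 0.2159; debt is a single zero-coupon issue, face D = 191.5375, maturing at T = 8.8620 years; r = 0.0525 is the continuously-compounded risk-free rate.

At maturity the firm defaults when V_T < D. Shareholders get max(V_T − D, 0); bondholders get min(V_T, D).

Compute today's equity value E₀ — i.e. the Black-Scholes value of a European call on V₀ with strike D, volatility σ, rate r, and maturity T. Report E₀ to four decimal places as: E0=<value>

d₁ = [ln(V₀/D) + (r + σ²/2)T] / (σ√T)
   = [ln(363.0978/191.5375) + (0.0525 + 0.5·0.2159²)·8.8620] / (0.2159·√8.8620)
   = [0.639589 + 0.671796] / 0.642715 = 2.040383
d₂ = d₁ − σ√T = 2.040383 − 0.642715 = 1.397668
N(d₁) = 0.979344,  N(d₂) = 0.918894,  e^(−rT) = 0.627975
E₀ = V₀·N(d₁) − D·e^(−rT)·N(d₂)
   = 363.0978·0.979344 − 191.5375·0.627975·0.918894 = 245.072405

E0=245.0724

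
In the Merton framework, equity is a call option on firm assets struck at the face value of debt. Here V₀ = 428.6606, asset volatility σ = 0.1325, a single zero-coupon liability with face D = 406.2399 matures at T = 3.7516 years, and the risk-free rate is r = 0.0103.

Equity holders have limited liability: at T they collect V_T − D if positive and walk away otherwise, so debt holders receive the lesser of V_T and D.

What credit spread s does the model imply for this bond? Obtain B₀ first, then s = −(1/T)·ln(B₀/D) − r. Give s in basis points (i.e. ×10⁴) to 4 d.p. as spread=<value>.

d₁ = [ln(V₀/D) + (r + σ²/2)T] / (σ√T)
   = [ln(428.6606/406.2399) + (0.0103 + 0.5·0.1325²)·3.7516] / (0.1325·√3.7516)
   = [0.053722 + 0.071573] / 0.256640 = 0.488214
d₂ = d₁ − σ√T = 0.488214 − 0.256640 = 0.231574
N(d₁) = 0.687301,  N(d₂) = 0.591565,  e^(−rT) = 0.962096
E₀ = V₀·N(d₁) − D·e^(−rT)·N(d₂)
   = 428.6606·0.687301 − 406.2399·0.962096·0.591565 = 63.410351
B₀ = V₀ − E₀ = 428.6606 − 63.410351 = 365.250249
spread = −(1/T)·ln(B₀/D) − r = −(1/3.7516)·ln(365.250249/406.2399) − 0.0103 = 0.01805087
in basis points: 0.01805087 × 10⁴ = 180.5087 bp

spread=180.5087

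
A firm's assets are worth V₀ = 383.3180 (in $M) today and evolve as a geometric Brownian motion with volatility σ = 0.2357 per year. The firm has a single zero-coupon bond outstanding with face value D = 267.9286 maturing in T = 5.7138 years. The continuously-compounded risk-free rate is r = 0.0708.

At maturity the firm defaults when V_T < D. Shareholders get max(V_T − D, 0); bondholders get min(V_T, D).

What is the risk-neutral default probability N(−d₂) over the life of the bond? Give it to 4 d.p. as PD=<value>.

PD=0.1419

d₁ = [ln(V₀/D) + (r + σ²/2)T] / (σ√T)
   = [ln(383.3180/267.9286) + (0.0708 + 0.5·0.2357²)·5.7138] / (0.2357·√5.7138)
   = [0.358144 + 0.563251] / 0.563407 = 1.635399
d₂ = d₁ − σ√T = 1.635399 − 0.563407 = 1.071992
risk-neutral PD = N(−d₂) = N(-1.071992) = 0.141862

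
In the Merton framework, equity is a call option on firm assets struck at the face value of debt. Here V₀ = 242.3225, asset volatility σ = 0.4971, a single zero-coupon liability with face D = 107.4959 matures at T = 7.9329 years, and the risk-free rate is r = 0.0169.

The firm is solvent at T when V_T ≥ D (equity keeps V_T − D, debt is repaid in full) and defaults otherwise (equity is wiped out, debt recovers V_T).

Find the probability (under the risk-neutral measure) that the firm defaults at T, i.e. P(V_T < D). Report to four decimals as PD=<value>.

PD=0.5095

d₁ = [ln(V₀/D) + (r + σ²/2)T] / (σ√T)
   = [ln(242.3225/107.4959) + (0.0169 + 0.5·0.4971²)·7.9329] / (0.4971·√7.9329)
   = [0.812817 + 1.114209] / 1.400102 = 1.376347
d₂ = d₁ − σ√T = 1.376347 − 1.400102 = -0.023756
risk-neutral PD = N(−d₂) = N(0.023756) = 0.509476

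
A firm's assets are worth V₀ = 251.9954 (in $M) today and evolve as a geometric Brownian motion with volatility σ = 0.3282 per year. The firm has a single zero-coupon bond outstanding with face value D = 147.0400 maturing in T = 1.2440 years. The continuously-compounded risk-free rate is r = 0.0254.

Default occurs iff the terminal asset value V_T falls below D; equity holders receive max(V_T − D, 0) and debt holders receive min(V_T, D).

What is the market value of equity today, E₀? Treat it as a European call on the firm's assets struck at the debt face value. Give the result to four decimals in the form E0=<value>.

E0=111.2860

d₁ = [ln(V₀/D) + (r + σ²/2)T] / (σ√T)
   = [ln(251.9954/147.0400) + (0.0254 + 0.5·0.3282²)·1.2440] / (0.3282·√1.2440)
   = [0.538706 + 0.098596] / 0.366057 = 1.740993
d₂ = d₁ − σ√T = 1.740993 − 0.366057 = 1.374936
N(d₁) = 0.959158,  N(d₂) = 0.915424,  e^(−rT) = 0.968896
E₀ = V₀·N(d₁) − D·e^(−rT)·N(d₂)
   = 251.9954·0.959158 − 147.0400·0.968896·0.915424 = 111.285977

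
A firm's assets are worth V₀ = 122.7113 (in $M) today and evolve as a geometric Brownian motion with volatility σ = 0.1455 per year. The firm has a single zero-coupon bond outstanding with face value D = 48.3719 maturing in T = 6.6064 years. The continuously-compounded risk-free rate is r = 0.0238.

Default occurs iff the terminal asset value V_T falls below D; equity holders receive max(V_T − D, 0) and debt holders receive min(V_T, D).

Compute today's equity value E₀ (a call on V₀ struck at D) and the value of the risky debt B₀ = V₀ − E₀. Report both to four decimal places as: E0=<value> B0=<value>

E0=81.3910 B0=41.3203

d₁ = [ln(V₀/D) + (r + σ²/2)T] / (σ√T)
   = [ln(122.7113/48.3719) + (0.0238 + 0.5·0.1455²)·6.6064] / (0.1455·√6.6064)
   = [0.930915 + 0.227162] / 0.373977 = 3.096650
d₂ = d₁ − σ√T = 3.096650 − 0.373977 = 2.722672
N(d₁) = 0.999021,  N(d₂) = 0.996762,  e^(−rT) = 0.854506
E₀ = V₀·N(d₁) − D·e^(−rT)·N(d₂)
   = 122.7113·0.999021 − 48.3719·0.854506·0.996762 = 81.390991
B₀ = V₀ − E₀ = 122.7113 − 81.390991 = 41.320309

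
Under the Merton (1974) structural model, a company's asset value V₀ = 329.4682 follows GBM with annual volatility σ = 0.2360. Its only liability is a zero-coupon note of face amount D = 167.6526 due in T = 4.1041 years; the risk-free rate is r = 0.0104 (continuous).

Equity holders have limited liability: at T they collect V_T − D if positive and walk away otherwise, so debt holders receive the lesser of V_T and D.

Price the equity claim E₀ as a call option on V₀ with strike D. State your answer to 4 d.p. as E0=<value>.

E0=171.9618

d₁ = [ln(V₀/D) + (r + σ²/2)T] / (σ√T)
   = [ln(329.4682/167.6526) + (0.0104 + 0.5·0.2360²)·4.1041] / (0.2360·√4.1041)
   = [0.675586 + 0.156974] / 0.478102 = 1.741383
d₂ = d₁ − σ√T = 1.741383 − 0.478102 = 1.263281
N(d₁) = 0.959192,  N(d₂) = 0.896756,  e^(−rT) = 0.958215
E₀ = V₀·N(d₁) − D·e^(−rT)·N(d₂)
   = 329.4682·0.959192 − 167.6526·0.958215·0.896756 = 171.961776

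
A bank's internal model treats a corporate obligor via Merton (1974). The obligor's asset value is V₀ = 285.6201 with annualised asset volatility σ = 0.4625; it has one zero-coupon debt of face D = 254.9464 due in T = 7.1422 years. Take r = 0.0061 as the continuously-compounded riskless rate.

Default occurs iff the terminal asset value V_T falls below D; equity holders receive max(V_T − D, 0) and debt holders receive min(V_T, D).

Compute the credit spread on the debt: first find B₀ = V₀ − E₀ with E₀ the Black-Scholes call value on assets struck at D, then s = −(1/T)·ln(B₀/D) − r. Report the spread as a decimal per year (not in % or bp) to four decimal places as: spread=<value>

d₁ = [ln(V₀/D) + (r + σ²/2)T] / (σ√T)
   = [ln(285.6201/254.9464) + (0.0061 + 0.5·0.4625²)·7.1422] / (0.4625·√7.1422)
   = [0.113609 + 0.807448] / 1.236026 = 0.745176
d₂ = d₁ − σ√T = 0.745176 − 1.236026 = -0.490850
N(d₁) = 0.771917,  N(d₂) = 0.311766,  e^(−rT) = 0.957368
E₀ = V₀·N(d₁) − D·e^(−rT)·N(d₂)
   = 285.6201·0.771917 − 254.9464·0.957368·0.311766 = 144.379999
B₀ = V₀ − E₀ = 285.6201 − 144.379999 = 141.240101
spread = −(1/T)·ln(B₀/D) − r = −(1/7.1422)·ln(141.240101/254.9464) − 0.0061 = 0.07659049

spread=0.0766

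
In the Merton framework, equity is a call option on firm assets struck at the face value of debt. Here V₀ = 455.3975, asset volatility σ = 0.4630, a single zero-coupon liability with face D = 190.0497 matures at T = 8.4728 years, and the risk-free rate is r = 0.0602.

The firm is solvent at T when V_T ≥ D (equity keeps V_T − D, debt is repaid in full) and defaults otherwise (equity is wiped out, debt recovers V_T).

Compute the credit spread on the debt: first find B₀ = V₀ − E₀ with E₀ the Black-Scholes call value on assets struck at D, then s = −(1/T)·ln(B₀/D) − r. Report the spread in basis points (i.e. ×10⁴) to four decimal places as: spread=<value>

spread=240.6642

d₁ = [ln(V₀/D) + (r + σ²/2)T] / (σ√T)
   = [ln(455.3975/190.0497) + (0.0602 + 0.5·0.4630²)·8.4728] / (0.4630·√8.4728)
   = [0.873885 + 1.418215] / 1.347704 = 1.700745
d₂ = d₁ − σ√T = 1.700745 − 1.347704 = 0.353041
N(d₁) = 0.955505,  N(d₂) = 0.637971,  e^(−rT) = 0.600458
E₀ = V₀·N(d₁) − D·e^(−rT)·N(d₂)
   = 455.3975·0.955505 − 190.0497·0.600458·0.637971 = 362.331114
B₀ = V₀ − E₀ = 455.3975 − 362.331114 = 93.066386
spread = −(1/T)·ln(B₀/D) − r = −(1/8.4728)·ln(93.066386/190.0497) − 0.0602 = 0.02406642
in basis points: 0.02406642 × 10⁴ = 240.6642 bp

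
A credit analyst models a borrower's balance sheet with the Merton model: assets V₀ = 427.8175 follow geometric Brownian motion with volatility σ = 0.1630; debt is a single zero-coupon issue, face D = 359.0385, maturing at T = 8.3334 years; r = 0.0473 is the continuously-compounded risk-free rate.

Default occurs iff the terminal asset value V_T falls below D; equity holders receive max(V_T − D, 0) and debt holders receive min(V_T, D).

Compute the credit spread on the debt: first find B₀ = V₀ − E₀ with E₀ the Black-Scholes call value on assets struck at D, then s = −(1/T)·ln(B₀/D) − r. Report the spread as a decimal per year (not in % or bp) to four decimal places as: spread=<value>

d₁ = [ln(V₀/D) + (r + σ²/2)T] / (σ√T)
   = [ln(427.8175/359.0385) + (0.0473 + 0.5·0.1630²)·8.3334] / (0.1630·√8.3334)
   = [0.175267 + 0.504875] / 0.470542 = 1.445443
d₂ = d₁ − σ√T = 1.445443 − 0.470542 = 0.974900
N(d₁) = 0.925833,  N(d₂) = 0.835195,  e^(−rT) = 0.674240
E₀ = V₀·N(d₁) − D·e^(−rT)·N(d₂)
   = 427.8175·0.925833 − 359.0385·0.674240·0.835195 = 193.905315
B₀ = V₀ − E₀ = 427.8175 − 193.905315 = 233.912185
spread = −(1/T)·ln(B₀/D) − r = −(1/8.3334)·ln(233.912185/359.0385) − 0.0473 = 0.00411765

spread=0.0041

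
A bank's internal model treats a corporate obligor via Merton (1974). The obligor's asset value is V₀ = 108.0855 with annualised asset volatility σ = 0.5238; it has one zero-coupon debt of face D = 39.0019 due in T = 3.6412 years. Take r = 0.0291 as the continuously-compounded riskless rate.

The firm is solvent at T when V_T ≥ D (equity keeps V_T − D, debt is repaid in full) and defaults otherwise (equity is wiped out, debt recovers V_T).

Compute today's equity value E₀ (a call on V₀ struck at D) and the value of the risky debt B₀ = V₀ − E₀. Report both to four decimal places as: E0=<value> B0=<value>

E0=76.7009 B0=31.3846

d₁ = [ln(V₀/D) + (r + σ²/2)T] / (σ√T)
   = [ln(108.0855/39.0019) + (0.0291 + 0.5·0.5238²)·3.6412] / (0.5238·√3.6412)
   = [1.019312 + 0.605470] / 0.999511 = 1.625577
d₂ = d₁ − σ√T = 1.625577 − 0.999511 = 0.626065
N(d₁) = 0.947980,  N(d₂) = 0.734364,  e^(−rT) = 0.899462
E₀ = V₀·N(d₁) − D·e^(−rT)·N(d₂)
   = 108.0855·0.947980 − 39.0019·0.899462·0.734364 = 76.700897
B₀ = V₀ − E₀ = 108.0855 − 76.700897 = 31.384603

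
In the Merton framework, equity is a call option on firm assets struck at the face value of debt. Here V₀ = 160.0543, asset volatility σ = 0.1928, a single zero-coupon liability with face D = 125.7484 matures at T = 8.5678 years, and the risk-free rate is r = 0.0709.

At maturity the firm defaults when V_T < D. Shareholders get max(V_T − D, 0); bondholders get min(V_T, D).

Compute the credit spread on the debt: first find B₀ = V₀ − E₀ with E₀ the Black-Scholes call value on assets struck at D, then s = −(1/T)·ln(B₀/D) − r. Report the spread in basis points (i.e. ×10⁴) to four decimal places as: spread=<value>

d₁ = [ln(V₀/D) + (r + σ²/2)T] / (σ√T)
   = [ln(160.0543/125.7484) + (0.0709 + 0.5·0.1928²)·8.5678] / (0.1928·√8.5678)
   = [0.241230 + 0.766697] / 0.564341 = 1.786025
d₂ = d₁ − σ√T = 1.786025 − 0.564341 = 1.221684
N(d₁) = 0.962952,  N(d₂) = 0.889086,  e^(−rT) = 0.544734
E₀ = V₀·N(d₁) − D·e^(−rT)·N(d₂)
   = 160.0543·0.962952 − 125.7484·0.544734·0.889086 = 93.222721
B₀ = V₀ − E₀ = 160.0543 − 93.222721 = 66.831579
spread = −(1/T)·ln(B₀/D) − r = −(1/8.5678)·ln(66.831579/125.7484) − 0.0709 = 0.00287709
in basis points: 0.00287709 × 10⁴ = 28.7709 bp

spread=28.7709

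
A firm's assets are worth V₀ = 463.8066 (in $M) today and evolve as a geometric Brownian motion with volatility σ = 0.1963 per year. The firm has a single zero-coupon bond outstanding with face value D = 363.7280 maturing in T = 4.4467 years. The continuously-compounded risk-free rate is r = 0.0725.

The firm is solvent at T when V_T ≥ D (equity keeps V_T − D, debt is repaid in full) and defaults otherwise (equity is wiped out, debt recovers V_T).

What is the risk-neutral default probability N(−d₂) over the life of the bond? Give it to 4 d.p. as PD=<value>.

d₁ = [ln(V₀/D) + (r + σ²/2)T] / (σ√T)
   = [ln(463.8066/363.7280) + (0.0725 + 0.5·0.1963²)·4.4467] / (0.1963·√4.4467)
   = [0.243061 + 0.408060] / 0.413942 = 1.572977
d₂ = d₁ − σ√T = 1.572977 − 0.413942 = 1.159036
risk-neutral PD = N(−d₂) = N(-1.159036) = 0.123221

PD=0.1232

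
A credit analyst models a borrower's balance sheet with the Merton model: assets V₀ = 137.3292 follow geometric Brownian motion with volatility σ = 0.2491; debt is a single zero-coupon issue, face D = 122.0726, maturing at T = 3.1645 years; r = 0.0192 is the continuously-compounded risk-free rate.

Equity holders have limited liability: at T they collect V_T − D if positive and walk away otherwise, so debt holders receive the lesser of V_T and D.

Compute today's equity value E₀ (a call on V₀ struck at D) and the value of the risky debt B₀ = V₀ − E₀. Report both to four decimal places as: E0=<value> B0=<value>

d₁ = [ln(V₀/D) + (r + σ²/2)T] / (σ√T)
   = [ln(137.3292/122.0726) + (0.0192 + 0.5·0.2491²)·3.1645] / (0.2491·√3.1645)
   = [0.117765 + 0.158938] / 0.443125 = 0.624436
d₂ = d₁ − σ√T = 0.624436 − 0.443125 = 0.181311
N(d₁) = 0.733829,  N(d₂) = 0.571938,  e^(−rT) = 0.941051
E₀ = V₀·N(d₁) − D·e^(−rT)·N(d₂)
   = 137.3292·0.733829 − 122.0726·0.941051·0.571938 = 35.073939
B₀ = V₀ − E₀ = 137.3292 − 35.073939 = 102.255261

E0=35.0739 B0=102.2553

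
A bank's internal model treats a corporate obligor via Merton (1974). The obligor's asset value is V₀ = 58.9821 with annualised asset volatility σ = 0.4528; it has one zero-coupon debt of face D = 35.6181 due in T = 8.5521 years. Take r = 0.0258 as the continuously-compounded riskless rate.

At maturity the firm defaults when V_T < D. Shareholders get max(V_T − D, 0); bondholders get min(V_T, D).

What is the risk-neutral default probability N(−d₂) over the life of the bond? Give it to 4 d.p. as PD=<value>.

PD=0.5456

d₁ = [ln(V₀/D) + (r + σ²/2)T] / (σ√T)
   = [ln(58.9821/35.6181) + (0.0258 + 0.5·0.4528²)·8.5521] / (0.4528·√8.5521)
   = [0.504380 + 1.097353] / 1.324167 = 1.209616
d₂ = d₁ − σ√T = 1.209616 − 1.324167 = -0.114551
risk-neutral PD = N(−d₂) = N(0.114551) = 0.545600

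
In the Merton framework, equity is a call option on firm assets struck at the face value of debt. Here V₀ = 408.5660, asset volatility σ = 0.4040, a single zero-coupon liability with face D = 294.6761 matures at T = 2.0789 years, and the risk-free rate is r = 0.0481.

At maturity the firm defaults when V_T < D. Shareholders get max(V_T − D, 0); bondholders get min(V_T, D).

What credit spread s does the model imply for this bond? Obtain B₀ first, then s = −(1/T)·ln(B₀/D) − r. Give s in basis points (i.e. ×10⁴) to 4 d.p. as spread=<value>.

d₁ = [ln(V₀/D) + (r + σ²/2)T] / (σ√T)
   = [ln(408.5660/294.6761) + (0.0481 + 0.5·0.4040²)·2.0789] / (0.4040·√2.0789)
   = [0.326777 + 0.269650] / 0.582503 = 1.023903
d₂ = d₁ − σ√T = 1.023903 − 0.582503 = 0.441400
N(d₁) = 0.847059,  N(d₂) = 0.670538,  e^(−rT) = 0.904842
E₀ = V₀·N(d₁) − D·e^(−rT)·N(d₂)
   = 408.5660·0.847059 − 294.6761·0.904842·0.670538 = 167.290537
B₀ = V₀ − E₀ = 408.5660 − 167.290537 = 241.275463
spread = −(1/T)·ln(B₀/D) − r = −(1/2.0789)·ln(241.275463/294.6761) − 0.0481 = 0.04807466
in basis points: 0.04807466 × 10⁴ = 480.7466 bp

spread=480.7466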